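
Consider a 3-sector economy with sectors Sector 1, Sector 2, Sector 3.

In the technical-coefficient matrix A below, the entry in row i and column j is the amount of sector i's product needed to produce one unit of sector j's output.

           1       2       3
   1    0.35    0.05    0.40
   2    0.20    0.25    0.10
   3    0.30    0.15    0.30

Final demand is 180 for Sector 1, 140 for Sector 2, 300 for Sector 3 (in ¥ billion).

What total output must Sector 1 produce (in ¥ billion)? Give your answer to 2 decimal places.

I − A =
  [   0.65    -0.05    -0.40]
  [  -0.20     0.75    -0.10]
  [  -0.30    -0.15     0.70]
Cofactors of I−A, C_ij = (−1)^(i+j)·(minor ij) (rows/columns in the sector order above):
  C_11 = (0.75)(0.70) − (-0.10)(-0.15) = 0.5100
  C_12 = −[(-0.20)(0.70) − (-0.10)(-0.30)] = 0.1700
  C_13 = (-0.20)(-0.15) − (0.75)(-0.30) = 0.2550
  C_21 = −[(-0.05)(0.70) − (-0.40)(-0.15)] = 0.0950
  C_22 = (0.65)(0.70) − (-0.40)(-0.30) = 0.3350
  C_23 = −[(0.65)(-0.15) − (-0.05)(-0.30)] = 0.1125
  C_31 = (-0.05)(-0.10) − (-0.40)(0.75) = 0.3050
  C_32 = −[(0.65)(-0.10) − (-0.40)(-0.20)] = 0.1450
  C_33 = (0.65)(0.75) − (-0.05)(-0.20) = 0.4775
det(I−A) = Σ_j (I−A)_1j·C_1j = (0.65)(0.5100) + (-0.05)(0.1700) + (-0.40)(0.2550) = 0.2210
adj(I−A) = Cᵀ =
  [ 0.5100   0.0950   0.3050]
  [ 0.1700   0.3350   0.1450]
  [ 0.2550   0.1125   0.4775]
(I − A)⁻¹ = adj(I−A) / det(I−A) ≈
  [   2.3077     0.4299     1.3801]
  [   0.7692     1.5158     0.6561]
  [   1.1538     0.5090     2.1606]
x = (I − A)⁻¹ d = adj(I−A)·d / det(I−A), with det(I−A) = 0.2210:
  x_1 = (0.5100·180 + 0.0950·140 + 0.3050·300) / 0.2210 = 196.60 / 0.2210 ≈ 889.59
  x_2 = (0.1700·180 + 0.3350·140 + 0.1450·300) / 0.2210 = 121.00 / 0.2210 ≈ 547.51
  x_3 = (0.2550·180 + 0.1125·140 + 0.4775·300) / 0.2210 = 204.90 / 0.2210 ≈ 927.15

x_1 = 889.59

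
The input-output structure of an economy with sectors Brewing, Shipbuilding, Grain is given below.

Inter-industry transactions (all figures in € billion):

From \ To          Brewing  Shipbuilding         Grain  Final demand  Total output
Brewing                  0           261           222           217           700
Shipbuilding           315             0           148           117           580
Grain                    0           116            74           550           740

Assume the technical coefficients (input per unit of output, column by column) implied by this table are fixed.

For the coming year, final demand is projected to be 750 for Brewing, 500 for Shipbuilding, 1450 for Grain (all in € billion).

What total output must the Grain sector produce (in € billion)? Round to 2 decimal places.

x_3 = 2034.38

Technical coefficients a_ij = z_ij / X_j:
  a_11 = 0/700 = 0.00, a_21 = 315/700 = 0.45, a_31 = 0/700 = 0.00
  a_12 = 261/580 = 0.45, a_22 = 0/580 = 0.00, a_32 = 116/580 = 0.20
  a_13 = 222/740 = 0.30, a_23 = 148/740 = 0.20, a_33 = 74/740 = 0.10
I − A =
  [   1.00    -0.45    -0.30]
  [  -0.45     1.00    -0.20]
  [   0.00    -0.20     0.90]
Cofactors of I−A, C_ij = (−1)^(i+j)·(minor ij) (rows/columns in the sector order above):
  C_11 = (1.00)(0.90) − (-0.20)(-0.20) = 0.8600
  C_12 = −[(-0.45)(0.90) − (-0.20)(0.00)] = 0.4050
  C_13 = (-0.45)(-0.20) − (1.00)(0.00) = 0.0900
  C_21 = −[(-0.45)(0.90) − (-0.30)(-0.20)] = 0.4650
  C_22 = (1.00)(0.90) − (-0.30)(0.00) = 0.9000
  C_23 = −[(1.00)(-0.20) − (-0.45)(0.00)] = 0.2000
  C_31 = (-0.45)(-0.20) − (-0.30)(1.00) = 0.3900
  C_32 = −[(1.00)(-0.20) − (-0.30)(-0.45)] = 0.3350
  C_33 = (1.00)(1.00) − (-0.45)(-0.45) = 0.7975
det(I−A) = Σ_j (I−A)_1j·C_1j = (1.00)(0.8600) + (-0.45)(0.4050) + (-0.30)(0.0900) = 0.65075
adj(I−A) = Cᵀ =
  [ 0.8600   0.4650   0.3900]
  [ 0.4050   0.9000   0.3350]
  [ 0.0900   0.2000   0.7975]
(I − A)⁻¹ = adj(I−A) / det(I−A) ≈
  [   1.3216     0.7146     0.5993]
  [   0.6224     1.3830     0.5148]
  [   0.1383     0.3073     1.2255]
x = (I − A)⁻¹ d = adj(I−A)·d / det(I−A), with det(I−A) = 0.65075:
  x_1 = (0.8600·750 + 0.4650·500 + 0.3900·1450) / 0.65075 = 1443.00 / 0.65075 ≈ 2217.44
  x_2 = (0.4050·750 + 0.9000·500 + 0.3350·1450) / 0.65075 = 1239.50 / 0.65075 ≈ 1904.73
  x_3 = (0.0900·750 + 0.2000·500 + 0.7975·1450) / 0.65075 = 1323.875 / 0.65075 ≈ 2034.38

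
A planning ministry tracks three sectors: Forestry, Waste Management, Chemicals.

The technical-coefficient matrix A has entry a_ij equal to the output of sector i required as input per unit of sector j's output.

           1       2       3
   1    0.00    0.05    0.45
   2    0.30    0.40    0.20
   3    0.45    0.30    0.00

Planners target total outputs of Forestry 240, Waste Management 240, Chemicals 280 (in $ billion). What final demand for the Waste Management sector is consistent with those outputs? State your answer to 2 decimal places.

d_2 = 16.00

I − A =
  [   1.00    -0.05    -0.45]
  [  -0.30     0.60    -0.20]
  [  -0.45    -0.30     1.00]
d = (I − A) x:
  d_1 = (+1.00)·240 + (-0.05)·240 + (-0.45)·280 = 102.00
  d_2 = (-0.30)·240 + (+0.60)·240 + (-0.20)·280 = 16.00
  d_3 = (-0.45)·240 + (-0.30)·240 + (+1.00)·280 = 100.00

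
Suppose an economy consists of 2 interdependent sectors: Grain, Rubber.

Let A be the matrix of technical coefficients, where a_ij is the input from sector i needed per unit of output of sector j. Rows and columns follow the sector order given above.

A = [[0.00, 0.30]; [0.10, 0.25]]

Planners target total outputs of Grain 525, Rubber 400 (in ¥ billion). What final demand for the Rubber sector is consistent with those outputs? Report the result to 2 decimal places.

d_2 = 247.50

I − A =
  [   1.00    -0.30]
  [  -0.10     0.75]
d = (I − A) x:
  d_1 = (+1.00)·525 + (-0.30)·400 = 405.00
  d_2 = (-0.10)·525 + (+0.75)·400 = 247.50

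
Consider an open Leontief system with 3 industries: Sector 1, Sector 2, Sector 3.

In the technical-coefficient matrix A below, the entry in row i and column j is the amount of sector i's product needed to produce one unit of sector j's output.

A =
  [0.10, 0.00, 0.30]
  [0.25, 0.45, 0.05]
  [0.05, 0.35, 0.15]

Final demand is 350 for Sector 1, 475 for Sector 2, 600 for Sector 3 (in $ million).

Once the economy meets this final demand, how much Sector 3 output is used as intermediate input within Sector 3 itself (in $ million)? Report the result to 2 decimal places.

z_33 = 197.12

I − A =
  [   0.90     0.00    -0.30]
  [  -0.25     0.55    -0.05]
  [  -0.05    -0.35     0.85]
Cofactors of I−A, C_ij = (−1)^(i+j)·(minor ij) (rows/columns in the sector order above):
  C_11 = (0.55)(0.85) − (-0.05)(-0.35) = 0.4500
  C_12 = −[(-0.25)(0.85) − (-0.05)(-0.05)] = 0.2150
  C_13 = (-0.25)(-0.35) − (0.55)(-0.05) = 0.1150
  C_21 = −[(0.00)(0.85) − (-0.30)(-0.35)] = 0.1050
  C_22 = (0.90)(0.85) − (-0.30)(-0.05) = 0.7500
  C_23 = −[(0.90)(-0.35) − (0.00)(-0.05)] = 0.3150
  C_31 = (0.00)(-0.05) − (-0.30)(0.55) = 0.1650
  C_32 = −[(0.90)(-0.05) − (-0.30)(-0.25)] = 0.1200
  C_33 = (0.90)(0.55) − (0.00)(-0.25) = 0.4950
det(I−A) = Σ_j (I−A)_1j·C_1j = (0.90)(0.4500) + (0.00)(0.2150) + (-0.30)(0.1150) = 0.3705
adj(I−A) = Cᵀ =
  [ 0.4500   0.1050   0.1650]
  [ 0.2150   0.7500   0.1200]
  [ 0.1150   0.3150   0.4950]
(I − A)⁻¹ = adj(I−A) / det(I−A) ≈
  [   1.2146     0.2834     0.4453]
  [   0.5803     2.0243     0.3239]
  [   0.3104     0.8502     1.3360]
First solve x = (I − A)⁻¹ d = adj(I−A)·d / det(I−A); in particular x_3 = (0.1150·350 + 0.3150·475 + 0.4950·600) / 0.3705 = 486.875 / 0.3705 ≈ 1314.1026.
Intermediate flow from 3 to 3: z_33 = a_33 · x_3 = 0.15 × 486.875 / 0.3705 = 73.03125 / 0.3705 ≈ 197.12.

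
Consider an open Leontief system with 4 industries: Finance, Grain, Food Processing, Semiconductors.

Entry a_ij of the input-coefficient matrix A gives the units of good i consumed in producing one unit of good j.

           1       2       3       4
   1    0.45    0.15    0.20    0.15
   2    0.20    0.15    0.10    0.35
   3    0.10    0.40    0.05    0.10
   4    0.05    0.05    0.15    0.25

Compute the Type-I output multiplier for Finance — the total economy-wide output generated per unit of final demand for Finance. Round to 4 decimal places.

m_1 = 3.9998

I − A =
  [   0.55    -0.15    -0.20    -0.15]
  [  -0.20     0.85    -0.10    -0.35]
  [  -0.10    -0.40     0.95    -0.10]
  [  -0.05    -0.05    -0.15     0.75]
Compute the cofactors C_ij = (−1)^(i+j)·(3×3 minor ij) of I−A; the adjugate is their transpose:
adj(I−A) = Cᵀ =
  [ 0.524750   0.181750   0.163000   0.211500]
  [ 0.169375   0.358250   0.107375   0.215375]
  [ 0.134250   0.177500   0.308000   0.150750]
  [ 0.073125   0.071500   0.079625   0.359125]
det(I−A) = Σ_j (I−A)_1j·C_1j = (0.55)(0.524750) + (-0.15)(0.169375) + (-0.20)(0.134250) + (-0.15)(0.073125) = 0.2253875
(I − A)⁻¹ = adj(I−A) / det(I−A) ≈
  [   2.32821     0.80639     0.72320     0.93838]
  [   0.75148     1.58948     0.47640     0.95558]
  [   0.59564     0.78753     1.36654     0.66885]
  [   0.32444     0.31723     0.35328     1.59337]
The output multiplier for sector j is the column-j sum of the Leontief inverse (I − A)⁻¹ = adj(I−A) / det(I−A).
Column 1 of adj(I−A): (0.524750, 0.169375, 0.134250, 0.073125); det(I−A) = 0.2253875.
m_1 = (0.524750 + 0.169375 + 0.134250 + 0.073125) / 0.2253875 = 0.9015 / 0.2253875 ≈ 3.9998.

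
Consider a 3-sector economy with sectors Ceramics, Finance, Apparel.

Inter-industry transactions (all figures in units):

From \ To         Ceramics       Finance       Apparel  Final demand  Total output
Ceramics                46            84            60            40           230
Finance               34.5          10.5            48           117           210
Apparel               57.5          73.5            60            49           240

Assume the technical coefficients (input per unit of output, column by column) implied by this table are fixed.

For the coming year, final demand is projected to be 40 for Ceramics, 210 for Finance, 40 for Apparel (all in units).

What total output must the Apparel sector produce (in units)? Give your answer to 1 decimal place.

x_A = 317.1

Technical coefficients a_ij = z_ij / X_j:
  a_CC = 46/230 = 0.20, a_FC = 34.5/230 = 0.15, a_AC = 57.5/230 = 0.25
  a_CF = 84/210 = 0.40, a_FF = 10.5/210 = 0.05, a_AF = 73.5/210 = 0.35
  a_CA = 60/240 = 0.25, a_FA = 48/240 = 0.20, a_AA = 60/240 = 0.25
I − A =
  [   0.80    -0.40    -0.25]
  [  -0.15     0.95    -0.20]
  [  -0.25    -0.35     0.75]
Cofactors of I−A, C_ij = (−1)^(i+j)·(minor ij) (rows/columns in the sector order above):
  C_11 = (0.95)(0.75) − (-0.20)(-0.35) = 0.6425
  C_12 = −[(-0.15)(0.75) − (-0.20)(-0.25)] = 0.1625
  C_13 = (-0.15)(-0.35) − (0.95)(-0.25) = 0.2900
  C_21 = −[(-0.40)(0.75) − (-0.25)(-0.35)] = 0.3875
  C_22 = (0.80)(0.75) − (-0.25)(-0.25) = 0.5375
  C_23 = −[(0.80)(-0.35) − (-0.40)(-0.25)] = 0.3800
  C_31 = (-0.40)(-0.20) − (-0.25)(0.95) = 0.3175
  C_32 = −[(0.80)(-0.20) − (-0.25)(-0.15)] = 0.1975
  C_33 = (0.80)(0.95) − (-0.40)(-0.15) = 0.7000
det(I−A) = Σ_j (I−A)_1j·C_1j = (0.80)(0.6425) + (-0.40)(0.1625) + (-0.25)(0.2900) = 0.3765
adj(I−A) = Cᵀ =
  [ 0.6425   0.3875   0.3175]
  [ 0.1625   0.5375   0.1975]
  [ 0.2900   0.3800   0.7000]
(I − A)⁻¹ = adj(I−A) / det(I−A) ≈
  [   1.7065     1.0292     0.8433]
  [   0.4316     1.4276     0.5246]
  [   0.7703     1.0093     1.8592]
x = (I − A)⁻¹ d = adj(I−A)·d / det(I−A), with det(I−A) = 0.3765:
  x_C = (0.6425·40 + 0.3875·210 + 0.3175·40) / 0.3765 = 119.775 / 0.3765 ≈ 318.1
  x_F = (0.1625·40 + 0.5375·210 + 0.1975·40) / 0.3765 = 127.275 / 0.3765 ≈ 338.0
  x_A = (0.2900·40 + 0.3800·210 + 0.7000·40) / 0.3765 = 119.40 / 0.3765 ≈ 317.1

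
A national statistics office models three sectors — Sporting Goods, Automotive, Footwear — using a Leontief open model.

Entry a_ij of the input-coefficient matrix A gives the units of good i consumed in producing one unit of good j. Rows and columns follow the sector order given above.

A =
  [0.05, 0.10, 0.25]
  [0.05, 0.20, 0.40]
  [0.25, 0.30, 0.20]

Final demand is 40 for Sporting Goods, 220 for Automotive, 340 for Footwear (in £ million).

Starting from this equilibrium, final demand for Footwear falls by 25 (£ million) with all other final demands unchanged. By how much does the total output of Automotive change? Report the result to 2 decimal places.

Δx_2 = -23.02

I − A =
  [   0.95    -0.10    -0.25]
  [  -0.05     0.80    -0.40]
  [  -0.25    -0.30     0.80]
Cofactors of I−A, C_ij = (−1)^(i+j)·(minor ij) (rows/columns in the sector order above):
  C_11 = (0.80)(0.80) − (-0.40)(-0.30) = 0.5200
  C_12 = −[(-0.05)(0.80) − (-0.40)(-0.25)] = 0.1400
  C_13 = (-0.05)(-0.30) − (0.80)(-0.25) = 0.2150
  C_21 = −[(-0.10)(0.80) − (-0.25)(-0.30)] = 0.1550
  C_22 = (0.95)(0.80) − (-0.25)(-0.25) = 0.6975
  C_23 = −[(0.95)(-0.30) − (-0.10)(-0.25)] = 0.3100
  C_31 = (-0.10)(-0.40) − (-0.25)(0.80) = 0.2400
  C_32 = −[(0.95)(-0.40) − (-0.25)(-0.05)] = 0.3925
  C_33 = (0.95)(0.80) − (-0.10)(-0.05) = 0.7550
det(I−A) = Σ_j (I−A)_1j·C_1j = (0.95)(0.5200) + (-0.10)(0.1400) + (-0.25)(0.2150) = 0.42625
adj(I−A) = Cᵀ =
  [ 0.5200   0.1550   0.2400]
  [ 0.1400   0.6975   0.3925]
  [ 0.2150   0.3100   0.7550]
(I − A)⁻¹ = adj(I−A) / det(I−A) ≈
  [   1.2199     0.3636     0.5630]
  [   0.3284     1.6364     0.9208]
  [   0.5044     0.7273     1.7713]
Δx = (I − A)⁻¹ Δd with Δd having -25 in the Footwear component and 0 elsewhere.
So Δx_2 = L_23 · (-25), where L_23 = adj(I−A)_23 / det(I−A) = 0.3925 / 0.42625.
Δx_2 = 0.3925 × (-25) / 0.42625 = -9.8125 / 0.42625 ≈ -23.02.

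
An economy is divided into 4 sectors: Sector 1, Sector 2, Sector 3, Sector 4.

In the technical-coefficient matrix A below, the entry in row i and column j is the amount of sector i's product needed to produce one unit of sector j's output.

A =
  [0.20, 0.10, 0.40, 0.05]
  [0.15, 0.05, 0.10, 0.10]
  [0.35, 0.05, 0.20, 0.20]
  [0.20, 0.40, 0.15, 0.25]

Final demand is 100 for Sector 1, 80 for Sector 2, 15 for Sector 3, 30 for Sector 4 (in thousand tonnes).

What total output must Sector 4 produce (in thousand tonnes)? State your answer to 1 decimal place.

I − A =
  [   0.80    -0.10    -0.40    -0.05]
  [  -0.15     0.95    -0.10    -0.10]
  [  -0.35    -0.05     0.80    -0.20]
  [  -0.20    -0.40    -0.15     0.75]
Compute the cofactors C_ij = (−1)^(i+j)·(3×3 minor ij) of I−A; the adjugate is their transpose:
adj(I−A) = Cᵀ =
  [ 0.497000   0.120375   0.287125   0.125750]
  [ 0.137000   0.324375   0.125125   0.085750]
  [ 0.292000   0.130750   0.512250   0.173500]
  [ 0.264000   0.231250   0.245750   0.452500]
det(I−A) = Σ_j (I−A)_1j·C_1j = (0.80)(0.497000) + (-0.10)(0.137000) + (-0.40)(0.292000) + (-0.05)(0.264000) = 0.2539
(I − A)⁻¹ = adj(I−A) / det(I−A) ≈
  [   1.9575     0.4741     1.1309     0.4953]
  [   0.5396     1.2776     0.4928     0.3377]
  [   1.1501     0.5150     2.0175     0.6833]
  [   1.0398     0.9108     0.9679     1.7822]
x = (I − A)⁻¹ d = adj(I−A)·d / det(I−A), with det(I−A) = 0.2539:
  x_1 = (0.497000·100 + 0.120375·80 + 0.287125·15 + 0.125750·30) / 0.2539 = 67.409375 / 0.2539 ≈ 265.5
  x_2 = (0.137000·100 + 0.324375·80 + 0.125125·15 + 0.085750·30) / 0.2539 = 44.099375 / 0.2539 ≈ 173.7
  x_3 = (0.292000·100 + 0.130750·80 + 0.512250·15 + 0.173500·30) / 0.2539 = 52.54875 / 0.2539 ≈ 207.0
  x_4 = (0.264000·100 + 0.231250·80 + 0.245750·15 + 0.452500·30) / 0.2539 = 62.16125 / 0.2539 ≈ 244.8

x_4 = 244.8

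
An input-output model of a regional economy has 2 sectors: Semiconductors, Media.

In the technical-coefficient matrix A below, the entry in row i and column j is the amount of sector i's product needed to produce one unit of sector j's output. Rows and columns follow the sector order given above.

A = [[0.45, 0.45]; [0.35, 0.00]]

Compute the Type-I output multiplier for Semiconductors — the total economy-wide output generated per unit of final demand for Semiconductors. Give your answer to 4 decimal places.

I − A =
  [   0.55    -0.45]
  [  -0.35     1.00]
det(I−A) = (0.55)(1.00) − (-0.45)(-0.35) = 0.3925
adj(I−A) = [[1.00, 0.45], [0.35, 0.55]]
(I − A)⁻¹ = adj(I−A) / det(I−A) ≈
  [   2.54777     1.14650]
  [   0.89172     1.40127]
The output multiplier for sector j is the column-j sum of the Leontief inverse (I − A)⁻¹ = adj(I−A) / det(I−A).
Column 1 of adj(I−A): (1.00, 0.35); det(I−A) = 0.3925.
m_1 = (1.00 + 0.35) / 0.3925 = 1.35 / 0.3925 ≈ 3.4395.

m_1 = 3.4395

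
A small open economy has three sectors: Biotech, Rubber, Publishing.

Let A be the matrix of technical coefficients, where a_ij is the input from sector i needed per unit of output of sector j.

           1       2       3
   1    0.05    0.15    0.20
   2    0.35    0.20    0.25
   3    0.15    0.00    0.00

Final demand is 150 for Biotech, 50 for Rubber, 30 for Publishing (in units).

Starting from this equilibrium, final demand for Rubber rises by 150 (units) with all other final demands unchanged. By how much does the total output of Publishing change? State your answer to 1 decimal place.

I − A =
  [   0.95    -0.15    -0.20]
  [  -0.35     0.80    -0.25]
  [  -0.15     0.00     1.00]
Cofactors of I−A, C_ij = (−1)^(i+j)·(minor ij) (rows/columns in the sector order above):
  C_11 = (0.80)(1.00) − (-0.25)(0.00) = 0.8000
  C_12 = −[(-0.35)(1.00) − (-0.25)(-0.15)] = 0.3875
  C_13 = (-0.35)(0.00) − (0.80)(-0.15) = 0.1200
  C_21 = −[(-0.15)(1.00) − (-0.20)(0.00)] = 0.1500
  C_22 = (0.95)(1.00) − (-0.20)(-0.15) = 0.9200
  C_23 = −[(0.95)(0.00) − (-0.15)(-0.15)] = 0.0225
  C_31 = (-0.15)(-0.25) − (-0.20)(0.80) = 0.1975
  C_32 = −[(0.95)(-0.25) − (-0.20)(-0.35)] = 0.3075
  C_33 = (0.95)(0.80) − (-0.15)(-0.35) = 0.7075
det(I−A) = Σ_j (I−A)_1j·C_1j = (0.95)(0.8000) + (-0.15)(0.3875) + (-0.20)(0.1200) = 0.677875
adj(I−A) = Cᵀ =
  [ 0.8000   0.1500   0.1975]
  [ 0.3875   0.9200   0.3075]
  [ 0.1200   0.0225   0.7075]
(I − A)⁻¹ = adj(I−A) / det(I−A) ≈
  [   1.1802     0.2213     0.2914]
  [   0.5716     1.3572     0.4536]
  [   0.1770     0.0332     1.0437]
Δx = (I − A)⁻¹ Δd with Δd having +150 in the Rubber component and 0 elsewhere.
So Δx_3 = L_32 · (+150), where L_32 = adj(I−A)_32 / det(I−A) = 0.0225 / 0.677875.
Δx_3 = 0.0225 × (+150) / 0.677875 = 3.375 / 0.677875 ≈ 5.0.

Δx_3 = 5.0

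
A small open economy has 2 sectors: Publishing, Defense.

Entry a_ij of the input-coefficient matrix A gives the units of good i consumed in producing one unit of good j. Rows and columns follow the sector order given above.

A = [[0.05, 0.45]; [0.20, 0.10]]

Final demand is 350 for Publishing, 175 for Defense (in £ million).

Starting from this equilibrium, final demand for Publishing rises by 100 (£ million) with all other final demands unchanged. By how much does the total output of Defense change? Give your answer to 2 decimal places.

I − A =
  [   0.95    -0.45]
  [  -0.20     0.90]
det(I−A) = (0.95)(0.90) − (-0.45)(-0.20) = 0.7650
adj(I−A) = [[0.90, 0.45], [0.20, 0.95]]
(I − A)⁻¹ = adj(I−A) / det(I−A) ≈
  [   1.1765     0.5882]
  [   0.2614     1.2418]
Δx = (I − A)⁻¹ Δd with Δd having +100 in the Publishing component and 0 elsewhere.
So Δx_D = L_DP · (+100), where L_DP = adj(I−A)_DP / det(I−A) = 0.20 / 0.7650.
Δx_D = 0.20 × (+100) / 0.7650 = 20.00 / 0.7650 ≈ 26.14.

Δx_D = 26.14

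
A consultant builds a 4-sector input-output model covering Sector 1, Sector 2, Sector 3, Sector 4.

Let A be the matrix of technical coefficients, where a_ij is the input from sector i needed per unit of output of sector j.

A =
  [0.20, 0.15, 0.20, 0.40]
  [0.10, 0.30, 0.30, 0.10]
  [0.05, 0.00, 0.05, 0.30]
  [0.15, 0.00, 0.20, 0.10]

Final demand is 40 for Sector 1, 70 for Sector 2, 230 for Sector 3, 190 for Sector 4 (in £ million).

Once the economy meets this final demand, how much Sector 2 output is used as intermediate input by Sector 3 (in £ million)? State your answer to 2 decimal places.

z_23 = 112.99

I − A =
  [   0.80    -0.15    -0.20    -0.40]
  [  -0.10     0.70    -0.30    -0.10]
  [  -0.05     0.00     0.95    -0.30]
  [  -0.15     0.00    -0.20     0.90]
Compute the cofactors C_ij = (−1)^(i+j)·(3×3 minor ij) of I−A; the adjugate is their transpose:
adj(I−A) = Cᵀ =
  [ 0.556500   0.119250   0.225500   0.335750]
  [ 0.121750   0.557000   0.243000   0.197000]
  [ 0.063000   0.013500   0.446250   0.178250]
  [ 0.106750   0.022875   0.136750   0.508500]
det(I−A) = Σ_j (I−A)_1j·C_1j = (0.80)(0.556500) + (-0.15)(0.121750) + (-0.20)(0.063000) + (-0.40)(0.106750) = 0.3716375
(I − A)⁻¹ = adj(I−A) / det(I−A) ≈
  [   1.4974     0.3209     0.6068     0.9034]
  [   0.3276     1.4988     0.6539     0.5301]
  [   0.1695     0.0363     1.2008     0.4796]
  [   0.2872     0.0616     0.3680     1.3683]
First solve x = (I − A)⁻¹ d = adj(I−A)·d / det(I−A); in particular x_3 = (0.063000·40 + 0.013500·70 + 0.446250·230 + 0.178250·190) / 0.3716375 = 139.97 / 0.3716375 ≈ 376.6305.
Intermediate flow from 2 to 3: z_23 = a_23 · x_3 = 0.30 × 139.97 / 0.3716375 = 41.991 / 0.3716375 ≈ 112.99.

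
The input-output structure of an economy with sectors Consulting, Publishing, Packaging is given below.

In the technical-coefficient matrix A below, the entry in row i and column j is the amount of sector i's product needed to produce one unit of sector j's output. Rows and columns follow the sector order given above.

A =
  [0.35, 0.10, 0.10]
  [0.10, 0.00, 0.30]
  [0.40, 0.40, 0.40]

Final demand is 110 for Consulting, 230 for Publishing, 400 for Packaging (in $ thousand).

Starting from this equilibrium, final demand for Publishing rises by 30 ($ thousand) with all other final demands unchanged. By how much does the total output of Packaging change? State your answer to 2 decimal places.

Δx_3 = 36.00

I − A =
  [   0.65    -0.10    -0.10]
  [  -0.10     1.00    -0.30]
  [  -0.40    -0.40     0.60]
Cofactors of I−A, C_ij = (−1)^(i+j)·(minor ij) (rows/columns in the sector order above):
  C_11 = (1.00)(0.60) − (-0.30)(-0.40) = 0.4800
  C_12 = −[(-0.10)(0.60) − (-0.30)(-0.40)] = 0.1800
  C_13 = (-0.10)(-0.40) − (1.00)(-0.40) = 0.4400
  C_21 = −[(-0.10)(0.60) − (-0.10)(-0.40)] = 0.1000
  C_22 = (0.65)(0.60) − (-0.10)(-0.40) = 0.3500
  C_23 = −[(0.65)(-0.40) − (-0.10)(-0.40)] = 0.3000
  C_31 = (-0.10)(-0.30) − (-0.10)(1.00) = 0.1300
  C_32 = −[(0.65)(-0.30) − (-0.10)(-0.10)] = 0.2050
  C_33 = (0.65)(1.00) − (-0.10)(-0.10) = 0.6400
det(I−A) = Σ_j (I−A)_1j·C_1j = (0.65)(0.4800) + (-0.10)(0.1800) + (-0.10)(0.4400) = 0.2500
adj(I−A) = Cᵀ =
  [ 0.4800   0.1000   0.1300]
  [ 0.1800   0.3500   0.2050]
  [ 0.4400   0.3000   0.6400]
(I − A)⁻¹ = adj(I−A) / det(I−A) ≈
  [   1.9200     0.4000     0.5200]
  [   0.7200     1.4000     0.8200]
  [   1.7600     1.2000     2.5600]
Δx = (I − A)⁻¹ Δd with Δd having +30 in the Publishing component and 0 elsewhere.
So Δx_3 = L_32 · (+30), where L_32 = adj(I−A)_32 / det(I−A) = 0.3000 / 0.2500.
Δx_3 = 0.3000 × (+30) / 0.2500 = 9.00 / 0.2500 = 36.00.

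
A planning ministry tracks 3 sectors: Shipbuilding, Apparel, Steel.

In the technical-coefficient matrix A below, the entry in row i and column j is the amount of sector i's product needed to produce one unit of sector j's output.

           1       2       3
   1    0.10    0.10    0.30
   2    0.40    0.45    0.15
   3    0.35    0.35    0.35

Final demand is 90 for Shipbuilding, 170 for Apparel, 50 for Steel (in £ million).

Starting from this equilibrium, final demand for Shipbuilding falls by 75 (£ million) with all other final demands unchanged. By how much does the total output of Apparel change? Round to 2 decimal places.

Δx_2 = -163.33

I − A =
  [   0.90    -0.10    -0.30]
  [  -0.40     0.55    -0.15]
  [  -0.35    -0.35     0.65]
Cofactors of I−A, C_ij = (−1)^(i+j)·(minor ij) (rows/columns in the sector order above):
  C_11 = (0.55)(0.65) − (-0.15)(-0.35) = 0.3050
  C_12 = −[(-0.40)(0.65) − (-0.15)(-0.35)] = 0.3125
  C_13 = (-0.40)(-0.35) − (0.55)(-0.35) = 0.3325
  C_21 = −[(-0.10)(0.65) − (-0.30)(-0.35)] = 0.1700
  C_22 = (0.90)(0.65) − (-0.30)(-0.35) = 0.4800
  C_23 = −[(0.90)(-0.35) − (-0.10)(-0.35)] = 0.3500
  C_31 = (-0.10)(-0.15) − (-0.30)(0.55) = 0.1800
  C_32 = −[(0.90)(-0.15) − (-0.30)(-0.40)] = 0.2550
  C_33 = (0.90)(0.55) − (-0.10)(-0.40) = 0.4550
det(I−A) = Σ_j (I−A)_1j·C_1j = (0.90)(0.3050) + (-0.10)(0.3125) + (-0.30)(0.3325) = 0.1435
adj(I−A) = Cᵀ =
  [ 0.3050   0.1700   0.1800]
  [ 0.3125   0.4800   0.2550]
  [ 0.3325   0.3500   0.4550]
(I − A)⁻¹ = adj(I−A) / det(I−A) ≈
  [   2.1254     1.1847     1.2544]
  [   2.1777     3.3449     1.7770]
  [   2.3171     2.4390     3.1707]
Δx = (I − A)⁻¹ Δd with Δd having -75 in the Shipbuilding component and 0 elsewhere.
So Δx_2 = L_21 · (-75), where L_21 = adj(I−A)_21 / det(I−A) = 0.3125 / 0.1435.
Δx_2 = 0.3125 × (-75) / 0.1435 = -23.4375 / 0.1435 ≈ -163.33.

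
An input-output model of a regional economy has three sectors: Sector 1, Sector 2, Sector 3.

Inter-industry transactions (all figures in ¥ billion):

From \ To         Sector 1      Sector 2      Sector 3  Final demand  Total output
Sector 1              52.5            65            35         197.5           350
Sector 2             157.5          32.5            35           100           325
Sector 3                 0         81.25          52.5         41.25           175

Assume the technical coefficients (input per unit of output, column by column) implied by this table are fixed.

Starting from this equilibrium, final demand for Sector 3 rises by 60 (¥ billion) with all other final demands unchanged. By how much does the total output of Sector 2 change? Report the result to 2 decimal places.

Δx_2 = 38.28

Technical coefficients a_ij = z_ij / X_j:
  a_11 = 52.5/350 = 0.15, a_21 = 157.5/350 = 0.45, a_31 = 0/350 = 0.00
  a_12 = 65/325 = 0.20, a_22 = 32.5/325 = 0.10, a_32 = 81.25/325 = 0.25
  a_13 = 35/175 = 0.20, a_23 = 35/175 = 0.20, a_33 = 52.5/175 = 0.30
I − A =
  [   0.85    -0.20    -0.20]
  [  -0.45     0.90    -0.20]
  [   0.00    -0.25     0.70]
Cofactors of I−A, C_ij = (−1)^(i+j)·(minor ij) (rows/columns in the sector order above):
  C_11 = (0.90)(0.70) − (-0.20)(-0.25) = 0.5800
  C_12 = −[(-0.45)(0.70) − (-0.20)(0.00)] = 0.3150
  C_13 = (-0.45)(-0.25) − (0.90)(0.00) = 0.1125
  C_21 = −[(-0.20)(0.70) − (-0.20)(-0.25)] = 0.1900
  C_22 = (0.85)(0.70) − (-0.20)(0.00) = 0.5950
  C_23 = −[(0.85)(-0.25) − (-0.20)(0.00)] = 0.2125
  C_31 = (-0.20)(-0.20) − (-0.20)(0.90) = 0.2200
  C_32 = −[(0.85)(-0.20) − (-0.20)(-0.45)] = 0.2600
  C_33 = (0.85)(0.90) − (-0.20)(-0.45) = 0.6750
det(I−A) = Σ_j (I−A)_1j·C_1j = (0.85)(0.5800) + (-0.20)(0.3150) + (-0.20)(0.1125) = 0.4075
adj(I−A) = Cᵀ =
  [ 0.5800   0.1900   0.2200]
  [ 0.3150   0.5950   0.2600]
  [ 0.1125   0.2125   0.6750]
(I − A)⁻¹ = adj(I−A) / det(I−A) ≈
  [   1.4233     0.4663     0.5399]
  [   0.7730     1.4601     0.6380]
  [   0.2761     0.5215     1.6564]
Δx = (I − A)⁻¹ Δd with Δd having +60 in the Sector 3 component and 0 elsewhere.
So Δx_2 = L_23 · (+60), where L_23 = adj(I−A)_23 / det(I−A) = 0.2600 / 0.4075.
Δx_2 = 0.2600 × (+60) / 0.4075 = 15.60 / 0.4075 ≈ 38.28.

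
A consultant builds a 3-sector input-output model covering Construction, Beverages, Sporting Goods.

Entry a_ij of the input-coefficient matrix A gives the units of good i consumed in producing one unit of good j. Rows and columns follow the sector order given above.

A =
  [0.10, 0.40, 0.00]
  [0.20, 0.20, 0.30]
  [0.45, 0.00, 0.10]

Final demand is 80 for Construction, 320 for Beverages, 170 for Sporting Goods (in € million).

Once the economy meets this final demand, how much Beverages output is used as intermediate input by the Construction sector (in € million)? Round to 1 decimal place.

z_21 = 74.0

I − A =
  [   0.90    -0.40     0.00]
  [  -0.20     0.80    -0.30]
  [  -0.45     0.00     0.90]
Cofactors of I−A, C_ij = (−1)^(i+j)·(minor ij) (rows/columns in the sector order above):
  C_11 = (0.80)(0.90) − (-0.30)(0.00) = 0.7200
  C_12 = −[(-0.20)(0.90) − (-0.30)(-0.45)] = 0.3150
  C_13 = (-0.20)(0.00) − (0.80)(-0.45) = 0.3600
  C_21 = −[(-0.40)(0.90) − (0.00)(0.00)] = 0.3600
  C_22 = (0.90)(0.90) − (0.00)(-0.45) = 0.8100
  C_23 = −[(0.90)(0.00) − (-0.40)(-0.45)] = 0.1800
  C_31 = (-0.40)(-0.30) − (0.00)(0.80) = 0.1200
  C_32 = −[(0.90)(-0.30) − (0.00)(-0.20)] = 0.2700
  C_33 = (0.90)(0.80) − (-0.40)(-0.20) = 0.6400
det(I−A) = Σ_j (I−A)_1j·C_1j = (0.90)(0.7200) + (-0.40)(0.3150) + (0.00)(0.3600) = 0.5220
adj(I−A) = Cᵀ =
  [ 0.7200   0.3600   0.1200]
  [ 0.3150   0.8100   0.2700]
  [ 0.3600   0.1800   0.6400]
(I − A)⁻¹ = adj(I−A) / det(I−A) ≈
  [   1.3793     0.6897     0.2299]
  [   0.6034     1.5517     0.5172]
  [   0.6897     0.3448     1.2261]
First solve x = (I − A)⁻¹ d = adj(I−A)·d / det(I−A); in particular x_1 = (0.7200·80 + 0.3600·320 + 0.1200·170) / 0.5220 = 193.20 / 0.5220 ≈ 370.115.
Intermediate flow from 2 to 1: z_21 = a_21 · x_1 = 0.20 × 193.20 / 0.5220 = 38.64 / 0.5220 ≈ 74.0.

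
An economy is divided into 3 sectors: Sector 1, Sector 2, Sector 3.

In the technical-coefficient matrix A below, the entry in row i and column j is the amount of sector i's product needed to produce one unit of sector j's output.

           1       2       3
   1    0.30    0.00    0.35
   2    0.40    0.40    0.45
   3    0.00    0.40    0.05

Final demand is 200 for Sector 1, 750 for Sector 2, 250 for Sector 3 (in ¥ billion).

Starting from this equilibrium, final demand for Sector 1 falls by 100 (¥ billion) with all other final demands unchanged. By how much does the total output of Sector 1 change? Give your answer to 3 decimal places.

Δx_1 = -179.724

I − A =
  [   0.70     0.00    -0.35]
  [  -0.40     0.60    -0.45]
  [   0.00    -0.40     0.95]
Cofactors of I−A, C_ij = (−1)^(i+j)·(minor ij) (rows/columns in the sector order above):
  C_11 = (0.60)(0.95) − (-0.45)(-0.40) = 0.3900
  C_12 = −[(-0.40)(0.95) − (-0.45)(0.00)] = 0.3800
  C_13 = (-0.40)(-0.40) − (0.60)(0.00) = 0.1600
  C_21 = −[(0.00)(0.95) − (-0.35)(-0.40)] = 0.1400
  C_22 = (0.70)(0.95) − (-0.35)(0.00) = 0.6650
  C_23 = −[(0.70)(-0.40) − (0.00)(0.00)] = 0.2800
  C_31 = (0.00)(-0.45) − (-0.35)(0.60) = 0.2100
  C_32 = −[(0.70)(-0.45) − (-0.35)(-0.40)] = 0.4550
  C_33 = (0.70)(0.60) − (0.00)(-0.40) = 0.4200
det(I−A) = Σ_j (I−A)_1j·C_1j = (0.70)(0.3900) + (0.00)(0.3800) + (-0.35)(0.1600) = 0.2170
adj(I−A) = Cᵀ =
  [ 0.3900   0.1400   0.2100]
  [ 0.3800   0.6650   0.4550]
  [ 0.1600   0.2800   0.4200]
(I − A)⁻¹ = adj(I−A) / det(I−A) ≈
  [   1.7972     0.6452     0.9677]
  [   1.7512     3.0645     2.0968]
  [   0.7373     1.2903     1.9355]
Δx = (I − A)⁻¹ Δd with Δd having -100 in the Sector 1 component and 0 elsewhere.
So Δx_1 = L_11 · (-100), where L_11 = adj(I−A)_11 / det(I−A) = 0.3900 / 0.2170.
Δx_1 = 0.3900 × (-100) / 0.2170 = -39.00 / 0.2170 ≈ -179.724.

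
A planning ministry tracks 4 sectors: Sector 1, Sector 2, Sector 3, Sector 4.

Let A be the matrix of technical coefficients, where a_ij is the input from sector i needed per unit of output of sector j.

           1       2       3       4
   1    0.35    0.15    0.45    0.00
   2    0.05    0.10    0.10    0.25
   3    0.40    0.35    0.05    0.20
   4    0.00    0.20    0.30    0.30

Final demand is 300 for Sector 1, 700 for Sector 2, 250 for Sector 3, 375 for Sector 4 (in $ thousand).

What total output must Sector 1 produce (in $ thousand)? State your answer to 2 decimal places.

x_1 = 2547.46

I − A =
  [   0.65    -0.15    -0.45     0.00]
  [  -0.05     0.90    -0.10    -0.25]
  [  -0.40    -0.35     0.95    -0.20]
  [   0.00    -0.20    -0.30     0.70]
Compute the cofactors C_ij = (−1)^(i+j)·(3×3 minor ij) of I−A; the adjugate is their transpose:
adj(I−A) = Cᵀ =
  [ 0.442250   0.219000   0.282750   0.159000]
  [ 0.088250   0.267250   0.110000   0.126875]
  [ 0.246250   0.227250   0.371750   0.187375]
  [ 0.130750   0.173750   0.190750   0.350000]
det(I−A) = Σ_j (I−A)_1j·C_1j = (0.65)(0.442250) + (-0.15)(0.088250) + (-0.45)(0.246250) + (0.00)(0.130750) = 0.1634125
(I − A)⁻¹ = adj(I−A) / det(I−A) ≈
  [   2.7063     1.3402     1.7303     0.9730]
  [   0.5400     1.6354     0.6731     0.7764]
  [   1.5069     1.3907     2.2749     1.1466]
  [   0.8001     1.0633     1.1673     2.1418]
x = (I − A)⁻¹ d = adj(I−A)·d / det(I−A), with det(I−A) = 0.1634125:
  x_1 = (0.442250·300 + 0.219000·700 + 0.282750·250 + 0.159000·375) / 0.1634125 = 416.2875 / 0.1634125 ≈ 2547.46
  x_2 = (0.088250·300 + 0.267250·700 + 0.110000·250 + 0.126875·375) / 0.1634125 = 288.628125 / 0.1634125 ≈ 1766.25
  x_3 = (0.246250·300 + 0.227250·700 + 0.371750·250 + 0.187375·375) / 0.1634125 = 396.153125 / 0.1634125 ≈ 2424.25
  x_4 = (0.130750·300 + 0.173750·700 + 0.190750·250 + 0.350000·375) / 0.1634125 = 339.7875 / 0.1634125 ≈ 2079.32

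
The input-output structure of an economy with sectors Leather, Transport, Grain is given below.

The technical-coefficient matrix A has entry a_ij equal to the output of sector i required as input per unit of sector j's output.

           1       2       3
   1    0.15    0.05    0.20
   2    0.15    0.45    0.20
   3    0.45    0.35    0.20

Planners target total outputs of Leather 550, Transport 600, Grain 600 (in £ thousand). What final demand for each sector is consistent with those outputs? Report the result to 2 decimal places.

I − A =
  [   0.85    -0.05    -0.20]
  [  -0.15     0.55    -0.20]
  [  -0.45    -0.35     0.80]
d = (I − A) x:
  d_1 = (+0.85)·550 + (-0.05)·600 + (-0.20)·600 = 317.50
  d_2 = (-0.15)·550 + (+0.55)·600 + (-0.20)·600 = 127.50
  d_3 = (-0.45)·550 + (-0.35)·600 + (+0.80)·600 = 22.50

d_1 = 317.50, d_2 = 127.50, d_3 = 22.50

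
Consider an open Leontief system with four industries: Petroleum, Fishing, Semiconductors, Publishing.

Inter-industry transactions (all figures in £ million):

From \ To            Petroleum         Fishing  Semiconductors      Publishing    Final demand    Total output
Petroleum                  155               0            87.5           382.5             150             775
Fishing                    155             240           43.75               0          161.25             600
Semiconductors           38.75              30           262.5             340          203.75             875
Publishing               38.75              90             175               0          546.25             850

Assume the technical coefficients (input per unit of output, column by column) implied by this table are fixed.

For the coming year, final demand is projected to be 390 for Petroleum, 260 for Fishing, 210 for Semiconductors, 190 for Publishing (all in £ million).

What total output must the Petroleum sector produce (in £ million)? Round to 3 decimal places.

x_1 = 848.469

Technical coefficients a_ij = z_ij / X_j:
  a_11 = 155/775 = 0.20, a_21 = 155/775 = 0.20, a_31 = 38.75/775 = 0.05, a_41 = 38.75/775 = 0.05
  a_12 = 0/600 = 0.00, a_22 = 240/600 = 0.40, a_32 = 30/600 = 0.05, a_42 = 90/600 = 0.15
  a_13 = 87.5/875 = 0.10, a_23 = 43.75/875 = 0.05, a_33 = 262.5/875 = 0.30, a_43 = 175/875 = 0.20
  a_14 = 382.5/850 = 0.45, a_24 = 0/850 = 0.00, a_34 = 340/850 = 0.40, a_44 = 0/850 = 0.00
I − A =
  [   0.80     0.00    -0.10    -0.45]
  [  -0.20     0.60    -0.05     0.00]
  [  -0.05    -0.05     0.70    -0.40]
  [  -0.05    -0.15    -0.20     1.00]
Compute the cofactors C_ij = (−1)^(i+j)·(3×3 minor ij) of I−A; the adjugate is their transpose:
adj(I−A) = Cᵀ =
  [ 0.366500   0.062750   0.117375   0.211875]
  [ 0.127500   0.468750   0.076875   0.088125]
  [ 0.064000   0.090250   0.453000   0.210000]
  [ 0.050250   0.091500   0.108000   0.330000]
det(I−A) = Σ_j (I−A)_1j·C_1j = (0.80)(0.366500) + (0.00)(0.127500) + (-0.10)(0.064000) + (-0.45)(0.050250) = 0.2641875
(I − A)⁻¹ = adj(I−A) / det(I−A) ≈
  [   1.3873     0.2375     0.4443     0.8020]
  [   0.4826     1.7743     0.2910     0.3336]
  [   0.2423     0.3416     1.7147     0.7949]
  [   0.1902     0.3463     0.4088     1.2491]
x = (I − A)⁻¹ d = adj(I−A)·d / det(I−A), with det(I−A) = 0.2641875:
  x_1 = (0.366500·390 + 0.062750·260 + 0.117375·210 + 0.211875·190) / 0.2641875 = 224.155 / 0.2641875 ≈ 848.469
  x_2 = (0.127500·390 + 0.468750·260 + 0.076875·210 + 0.088125·190) / 0.2641875 = 204.4875 / 0.2641875 ≈ 774.024
  x_3 = (0.064000·390 + 0.090250·260 + 0.453000·210 + 0.210000·190) / 0.2641875 = 183.455 / 0.2641875 ≈ 694.412
  x_4 = (0.050250·390 + 0.091500·260 + 0.108000·210 + 0.330000·190) / 0.2641875 = 128.7675 / 0.2641875 ≈ 487.410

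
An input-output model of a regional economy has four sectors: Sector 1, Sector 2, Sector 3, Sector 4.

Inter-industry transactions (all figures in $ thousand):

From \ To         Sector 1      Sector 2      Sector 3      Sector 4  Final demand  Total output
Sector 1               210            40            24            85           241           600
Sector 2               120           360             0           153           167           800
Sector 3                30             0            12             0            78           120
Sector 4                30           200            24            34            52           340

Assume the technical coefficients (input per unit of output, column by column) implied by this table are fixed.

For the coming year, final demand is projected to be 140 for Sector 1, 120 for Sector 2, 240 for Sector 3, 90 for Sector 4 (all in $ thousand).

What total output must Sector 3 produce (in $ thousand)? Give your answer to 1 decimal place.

x_3 = 295.3

Technical coefficients a_ij = z_ij / X_j:
  a_11 = 210/600 = 0.35, a_21 = 120/600 = 0.20, a_31 = 30/600 = 0.05, a_41 = 30/600 = 0.05
  a_12 = 40/800 = 0.05, a_22 = 360/800 = 0.45, a_32 = 0/800 = 0.00, a_42 = 200/800 = 0.25
  a_13 = 24/120 = 0.20, a_23 = 0/120 = 0.00, a_33 = 12/120 = 0.10, a_43 = 24/120 = 0.20
  a_14 = 85/340 = 0.25, a_24 = 153/340 = 0.45, a_34 = 0/340 = 0.00, a_44 = 34/340 = 0.10
I − A =
  [   0.65    -0.05    -0.20    -0.25]
  [  -0.20     0.55     0.00    -0.45]
  [  -0.05     0.00     0.90     0.00]
  [  -0.05    -0.25    -0.20     0.90]
Compute the cofactors C_ij = (−1)^(i+j)·(3×3 minor ij) of I−A; the adjugate is their transpose:
adj(I−A) = Cᵀ =
  [ 0.344250   0.096750   0.108500   0.144000]
  [ 0.186750   0.503750   0.109000   0.303750]
  [ 0.019125   0.005375   0.219125   0.008000]
  [ 0.075250   0.146500   0.085000   0.307250]
det(I−A) = Σ_j (I−A)_1j·C_1j = (0.65)(0.344250) + (-0.05)(0.186750) + (-0.20)(0.019125) + (-0.25)(0.075250) = 0.1917875
(I − A)⁻¹ = adj(I−A) / det(I−A) ≈
  [   1.7950     0.5045     0.5657     0.7508]
  [   0.9737     2.6266     0.5683     1.5838]
  [   0.0997     0.0280     1.1425     0.0417]
  [   0.3924     0.7639     0.4432     1.6020]
x = (I − A)⁻¹ d = adj(I−A)·d / det(I−A), with det(I−A) = 0.1917875:
  x_1 = (0.344250·140 + 0.096750·120 + 0.108500·240 + 0.144000·90) / 0.1917875 = 98.805 / 0.1917875 ≈ 515.2
  x_2 = (0.186750·140 + 0.503750·120 + 0.109000·240 + 0.303750·90) / 0.1917875 = 140.0925 / 0.1917875 ≈ 730.5
  x_3 = (0.019125·140 + 0.005375·120 + 0.219125·240 + 0.008000·90) / 0.1917875 = 56.6325 / 0.1917875 ≈ 295.3
  x_4 = (0.075250·140 + 0.146500·120 + 0.085000·240 + 0.307250·90) / 0.1917875 = 76.1675 / 0.1917875 ≈ 397.1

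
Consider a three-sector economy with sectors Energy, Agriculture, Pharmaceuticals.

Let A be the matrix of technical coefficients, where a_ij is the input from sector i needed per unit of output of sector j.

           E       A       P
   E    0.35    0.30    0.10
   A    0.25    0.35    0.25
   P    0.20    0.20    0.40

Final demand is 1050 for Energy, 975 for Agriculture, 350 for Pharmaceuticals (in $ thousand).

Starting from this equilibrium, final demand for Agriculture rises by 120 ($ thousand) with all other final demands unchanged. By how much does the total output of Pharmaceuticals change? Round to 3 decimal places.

Δx_P = 159.441

I − A =
  [   0.65    -0.30    -0.10]
  [  -0.25     0.65    -0.25]
  [  -0.20    -0.20     0.60]
Cofactors of I−A, C_ij = (−1)^(i+j)·(minor ij) (rows/columns in the sector order above):
  C_11 = (0.65)(0.60) − (-0.25)(-0.20) = 0.3400
  C_12 = −[(-0.25)(0.60) − (-0.25)(-0.20)] = 0.2000
  C_13 = (-0.25)(-0.20) − (0.65)(-0.20) = 0.1800
  C_21 = −[(-0.30)(0.60) − (-0.10)(-0.20)] = 0.2000
  C_22 = (0.65)(0.60) − (-0.10)(-0.20) = 0.3700
  C_23 = −[(0.65)(-0.20) − (-0.30)(-0.20)] = 0.1900
  C_31 = (-0.30)(-0.25) − (-0.10)(0.65) = 0.1400
  C_32 = −[(0.65)(-0.25) − (-0.10)(-0.25)] = 0.1875
  C_33 = (0.65)(0.65) − (-0.30)(-0.25) = 0.3475
det(I−A) = Σ_j (I−A)_1j·C_1j = (0.65)(0.3400) + (-0.30)(0.2000) + (-0.10)(0.1800) = 0.1430
adj(I−A) = Cᵀ =
  [ 0.3400   0.2000   0.1400]
  [ 0.2000   0.3700   0.1875]
  [ 0.1800   0.1900   0.3475]
(I − A)⁻¹ = adj(I−A) / det(I−A) ≈
  [   2.3776     1.3986     0.9790]
  [   1.3986     2.5874     1.3112]
  [   1.2587     1.3287     2.4301]
Δx = (I − A)⁻¹ Δd with Δd having +120 in the Agriculture component and 0 elsewhere.
So Δx_P = L_PA · (+120), where L_PA = adj(I−A)_PA / det(I−A) = 0.1900 / 0.1430.
Δx_P = 0.1900 × (+120) / 0.1430 = 22.80 / 0.1430 ≈ 159.441.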